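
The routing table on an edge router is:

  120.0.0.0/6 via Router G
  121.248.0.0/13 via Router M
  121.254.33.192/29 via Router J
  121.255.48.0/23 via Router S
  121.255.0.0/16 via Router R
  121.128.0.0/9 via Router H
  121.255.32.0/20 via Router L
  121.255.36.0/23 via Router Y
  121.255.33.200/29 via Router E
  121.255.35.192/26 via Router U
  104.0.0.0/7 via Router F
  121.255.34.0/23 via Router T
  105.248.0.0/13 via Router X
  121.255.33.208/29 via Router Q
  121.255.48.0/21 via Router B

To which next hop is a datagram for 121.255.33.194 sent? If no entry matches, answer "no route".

Router L

Routes whose prefix contains 121.255.33.194:
  120.0.0.0/6 (120.0.0.0 - 123.255.255.255) -> Router G
  121.128.0.0/9 (121.128.0.0 - 121.255.255.255) -> Router H
  121.248.0.0/13 (121.248.0.0 - 121.255.255.255) -> Router M
  121.255.0.0/16 (121.255.0.0 - 121.255.255.255) -> Router R
  121.255.32.0/20 (121.255.32.0 - 121.255.47.255) -> Router L
More-specific entries that do NOT match:
  121.254.33.192/29 (121.254.33.192 - 121.254.33.199) does not contain 121.255.33.194
  121.255.33.200/29 (121.255.33.200 - 121.255.33.207) does not contain 121.255.33.194
  121.255.33.208/29 (121.255.33.208 - 121.255.33.215) does not contain 121.255.33.194
  121.255.35.192/26 (121.255.35.192 - 121.255.35.255) does not contain 121.255.33.194
  121.255.48.0/23 (121.255.48.0 - 121.255.49.255) does not contain 121.255.33.194
  121.255.36.0/23 (121.255.36.0 - 121.255.37.255) does not contain 121.255.33.194
  121.255.34.0/23 (121.255.34.0 - 121.255.35.255) does not contain 121.255.33.194
  121.255.48.0/21 (121.255.48.0 - 121.255.55.255) does not contain 121.255.33.194
Longest matching prefix is /20 -> next hop Router L.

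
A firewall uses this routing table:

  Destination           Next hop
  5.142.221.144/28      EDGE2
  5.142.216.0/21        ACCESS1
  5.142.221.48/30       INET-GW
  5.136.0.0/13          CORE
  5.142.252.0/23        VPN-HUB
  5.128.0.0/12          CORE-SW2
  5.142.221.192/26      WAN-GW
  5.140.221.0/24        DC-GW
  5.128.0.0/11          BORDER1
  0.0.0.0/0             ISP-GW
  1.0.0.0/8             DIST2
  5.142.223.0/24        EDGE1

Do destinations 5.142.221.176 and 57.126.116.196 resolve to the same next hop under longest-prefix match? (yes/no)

no

5.142.221.176: longest match 5.142.216.0/21 -> ACCESS1
57.126.116.196: longest match 0.0.0.0/0 -> ISP-GW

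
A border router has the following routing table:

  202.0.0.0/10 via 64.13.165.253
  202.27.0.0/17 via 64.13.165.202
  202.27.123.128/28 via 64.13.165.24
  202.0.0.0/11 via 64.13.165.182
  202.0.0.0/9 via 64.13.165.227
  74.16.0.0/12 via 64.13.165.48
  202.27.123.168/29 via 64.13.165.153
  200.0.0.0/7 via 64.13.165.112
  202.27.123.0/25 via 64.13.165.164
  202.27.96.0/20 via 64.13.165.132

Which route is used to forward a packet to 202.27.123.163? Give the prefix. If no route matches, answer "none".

202.27.0.0/17

Entries matching 202.27.123.163:
  202.0.0.0/9 (202.0.0.0 - 202.127.255.255)
  202.0.0.0/10 (202.0.0.0 - 202.63.255.255)
  202.0.0.0/11 (202.0.0.0 - 202.31.255.255)
  202.27.0.0/17 (202.27.0.0 - 202.27.127.255)
Most specific is 202.27.0.0/17.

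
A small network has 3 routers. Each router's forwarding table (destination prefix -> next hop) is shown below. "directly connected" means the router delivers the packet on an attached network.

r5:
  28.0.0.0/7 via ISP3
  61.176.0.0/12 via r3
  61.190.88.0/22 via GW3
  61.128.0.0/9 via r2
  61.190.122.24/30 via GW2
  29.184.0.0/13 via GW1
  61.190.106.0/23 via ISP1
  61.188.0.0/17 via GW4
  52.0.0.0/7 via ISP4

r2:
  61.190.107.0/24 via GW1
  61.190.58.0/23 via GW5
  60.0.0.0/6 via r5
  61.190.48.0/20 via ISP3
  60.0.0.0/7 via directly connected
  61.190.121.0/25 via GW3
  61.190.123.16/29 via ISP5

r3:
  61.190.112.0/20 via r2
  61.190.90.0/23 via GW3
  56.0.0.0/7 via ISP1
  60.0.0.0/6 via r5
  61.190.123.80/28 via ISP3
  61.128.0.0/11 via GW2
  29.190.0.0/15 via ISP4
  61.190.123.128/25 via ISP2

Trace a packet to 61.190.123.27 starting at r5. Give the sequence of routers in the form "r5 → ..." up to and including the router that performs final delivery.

At r5: longest match for 61.190.123.27 is 61.176.0.0/12 -> r3
At r3: longest match for 61.190.123.27 is 61.190.112.0/20 -> r2
At r2: longest match for 61.190.123.27 is 60.0.0.0/7 -> directly connected

r5 → r3 → r2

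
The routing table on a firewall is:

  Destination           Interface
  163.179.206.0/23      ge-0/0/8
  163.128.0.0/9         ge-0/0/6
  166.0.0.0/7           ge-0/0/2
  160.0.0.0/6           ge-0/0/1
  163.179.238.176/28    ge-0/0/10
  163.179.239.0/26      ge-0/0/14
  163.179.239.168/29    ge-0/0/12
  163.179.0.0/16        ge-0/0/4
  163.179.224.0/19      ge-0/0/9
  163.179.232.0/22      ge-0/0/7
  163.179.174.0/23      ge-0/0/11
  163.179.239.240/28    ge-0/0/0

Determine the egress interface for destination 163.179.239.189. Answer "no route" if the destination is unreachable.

ge-0/0/9

Routes whose prefix contains 163.179.239.189:
  160.0.0.0/6 (160.0.0.0 - 163.255.255.255) -> ge-0/0/1
  163.128.0.0/9 (163.128.0.0 - 163.255.255.255) -> ge-0/0/6
  163.179.0.0/16 (163.179.0.0 - 163.179.255.255) -> ge-0/0/4
  163.179.224.0/19 (163.179.224.0 - 163.179.255.255) -> ge-0/0/9
More-specific entries that do NOT match:
  163.179.239.168/29 (163.179.239.168 - 163.179.239.175) does not contain 163.179.239.189
  163.179.238.176/28 (163.179.238.176 - 163.179.238.191) does not contain 163.179.239.189
  163.179.239.240/28 (163.179.239.240 - 163.179.239.255) does not contain 163.179.239.189
  163.179.239.0/26 (163.179.239.0 - 163.179.239.63) does not contain 163.179.239.189
  163.179.206.0/23 (163.179.206.0 - 163.179.207.255) does not contain 163.179.239.189
  163.179.174.0/23 (163.179.174.0 - 163.179.175.255) does not contain 163.179.239.189
  163.179.232.0/22 (163.179.232.0 - 163.179.235.255) does not contain 163.179.239.189
Longest matching prefix is /19 -> interface ge-0/0/9.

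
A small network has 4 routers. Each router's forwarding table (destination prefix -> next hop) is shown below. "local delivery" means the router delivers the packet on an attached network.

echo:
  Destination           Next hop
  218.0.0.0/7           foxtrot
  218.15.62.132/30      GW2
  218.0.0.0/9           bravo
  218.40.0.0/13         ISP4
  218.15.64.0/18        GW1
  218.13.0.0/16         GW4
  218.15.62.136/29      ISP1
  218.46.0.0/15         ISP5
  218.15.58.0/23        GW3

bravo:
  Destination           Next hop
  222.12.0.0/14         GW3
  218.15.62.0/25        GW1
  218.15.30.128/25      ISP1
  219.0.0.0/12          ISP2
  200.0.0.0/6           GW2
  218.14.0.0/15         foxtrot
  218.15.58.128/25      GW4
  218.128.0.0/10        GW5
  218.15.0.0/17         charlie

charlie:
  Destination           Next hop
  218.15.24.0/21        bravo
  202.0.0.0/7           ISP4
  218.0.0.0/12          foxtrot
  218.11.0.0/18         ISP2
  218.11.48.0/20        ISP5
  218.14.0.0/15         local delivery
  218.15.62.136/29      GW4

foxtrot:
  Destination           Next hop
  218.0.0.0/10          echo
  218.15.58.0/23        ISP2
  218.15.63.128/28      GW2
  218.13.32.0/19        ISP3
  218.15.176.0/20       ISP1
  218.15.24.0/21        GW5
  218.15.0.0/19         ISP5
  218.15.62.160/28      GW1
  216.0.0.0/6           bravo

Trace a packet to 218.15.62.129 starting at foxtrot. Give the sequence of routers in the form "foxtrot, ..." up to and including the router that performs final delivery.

foxtrot, echo, bravo, charlie

At foxtrot: longest match for 218.15.62.129 is 218.0.0.0/10 -> echo
At echo: longest match for 218.15.62.129 is 218.0.0.0/9 -> bravo
At bravo: longest match for 218.15.62.129 is 218.15.0.0/17 -> charlie
At charlie: longest match for 218.15.62.129 is 218.14.0.0/15 -> local delivery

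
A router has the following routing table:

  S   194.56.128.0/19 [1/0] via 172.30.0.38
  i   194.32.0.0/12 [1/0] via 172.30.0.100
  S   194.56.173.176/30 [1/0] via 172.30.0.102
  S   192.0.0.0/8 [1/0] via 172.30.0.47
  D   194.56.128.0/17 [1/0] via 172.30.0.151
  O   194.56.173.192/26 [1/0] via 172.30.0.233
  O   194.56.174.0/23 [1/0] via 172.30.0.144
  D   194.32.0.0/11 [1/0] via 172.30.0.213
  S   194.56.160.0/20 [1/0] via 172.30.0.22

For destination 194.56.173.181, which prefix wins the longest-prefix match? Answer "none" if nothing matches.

Entries matching 194.56.173.181:
  194.32.0.0/11 (194.32.0.0 - 194.63.255.255)
  194.56.128.0/17 (194.56.128.0 - 194.56.255.255)
  194.56.160.0/20 (194.56.160.0 - 194.56.175.255)
Most specific is 194.56.160.0/20.

194.56.160.0/20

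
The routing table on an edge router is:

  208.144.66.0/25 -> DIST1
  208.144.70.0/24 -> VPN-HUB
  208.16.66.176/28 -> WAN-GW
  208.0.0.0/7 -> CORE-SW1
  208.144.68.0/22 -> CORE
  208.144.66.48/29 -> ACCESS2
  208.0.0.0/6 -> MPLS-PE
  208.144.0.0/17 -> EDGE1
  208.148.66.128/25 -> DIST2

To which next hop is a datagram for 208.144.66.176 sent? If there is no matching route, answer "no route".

Routes whose prefix contains 208.144.66.176:
  208.0.0.0/6 (208.0.0.0 - 211.255.255.255) -> MPLS-PE
  208.0.0.0/7 (208.0.0.0 - 209.255.255.255) -> CORE-SW1
  208.144.0.0/17 (208.144.0.0 - 208.144.127.255) -> EDGE1
More-specific entries that do NOT match:
  208.144.66.48/29 (208.144.66.48 - 208.144.66.55) does not contain 208.144.66.176
  208.16.66.176/28 (208.16.66.176 - 208.16.66.191) does not contain 208.144.66.176
  208.144.66.0/25 (208.144.66.0 - 208.144.66.127) does not contain 208.144.66.176
  208.148.66.128/25 (208.148.66.128 - 208.148.66.255) does not contain 208.144.66.176
  208.144.70.0/24 (208.144.70.0 - 208.144.70.255) does not contain 208.144.66.176
  208.144.68.0/22 (208.144.68.0 - 208.144.71.255) does not contain 208.144.66.176
Longest matching prefix is /17 -> next hop EDGE1.

EDGE1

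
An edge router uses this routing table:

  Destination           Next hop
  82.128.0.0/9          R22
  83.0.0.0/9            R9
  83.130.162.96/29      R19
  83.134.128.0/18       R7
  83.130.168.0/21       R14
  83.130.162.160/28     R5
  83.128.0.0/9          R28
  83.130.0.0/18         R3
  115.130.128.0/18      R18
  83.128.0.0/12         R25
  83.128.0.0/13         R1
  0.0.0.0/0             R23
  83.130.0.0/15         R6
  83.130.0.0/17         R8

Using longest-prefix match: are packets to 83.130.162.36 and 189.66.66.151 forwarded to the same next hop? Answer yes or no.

83.130.162.36: longest match 83.130.0.0/15 -> R6
189.66.66.151: longest match 0.0.0.0/0 -> R23

no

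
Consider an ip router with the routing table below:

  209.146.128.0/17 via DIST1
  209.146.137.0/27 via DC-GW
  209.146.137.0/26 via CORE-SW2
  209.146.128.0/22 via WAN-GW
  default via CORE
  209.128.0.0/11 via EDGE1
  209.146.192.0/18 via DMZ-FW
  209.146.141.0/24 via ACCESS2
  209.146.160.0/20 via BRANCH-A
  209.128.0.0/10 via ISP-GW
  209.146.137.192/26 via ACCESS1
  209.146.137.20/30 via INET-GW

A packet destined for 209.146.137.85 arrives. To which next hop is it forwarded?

Routes whose prefix contains 209.146.137.85:
  0.0.0.0/0 (default, matches everything) -> CORE
  209.128.0.0/10 (209.128.0.0 - 209.191.255.255) -> ISP-GW
  209.128.0.0/11 (209.128.0.0 - 209.159.255.255) -> EDGE1
  209.146.128.0/17 (209.146.128.0 - 209.146.255.255) -> DIST1
More-specific entries that do NOT match:
  209.146.137.20/30 (209.146.137.20 - 209.146.137.23) does not contain 209.146.137.85
  209.146.137.0/27 (209.146.137.0 - 209.146.137.31) does not contain 209.146.137.85
  209.146.137.0/26 (209.146.137.0 - 209.146.137.63) does not contain 209.146.137.85
  209.146.137.192/26 (209.146.137.192 - 209.146.137.255) does not contain 209.146.137.85
  209.146.141.0/24 (209.146.141.0 - 209.146.141.255) does not contain 209.146.137.85
  209.146.128.0/22 (209.146.128.0 - 209.146.131.255) does not contain 209.146.137.85
  209.146.160.0/20 (209.146.160.0 - 209.146.175.255) does not contain 209.146.137.85
  209.146.192.0/18 (209.146.192.0 - 209.146.255.255) does not contain 209.146.137.85
Longest matching prefix is /17 -> next hop DIST1.

DIST1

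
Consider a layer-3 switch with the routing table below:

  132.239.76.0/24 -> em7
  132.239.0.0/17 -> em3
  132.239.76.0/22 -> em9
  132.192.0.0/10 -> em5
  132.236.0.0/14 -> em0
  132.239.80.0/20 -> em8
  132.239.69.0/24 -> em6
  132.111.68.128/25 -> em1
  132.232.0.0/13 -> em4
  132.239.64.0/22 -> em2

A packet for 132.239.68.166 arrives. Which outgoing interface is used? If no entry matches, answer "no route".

em3

Routes whose prefix contains 132.239.68.166:
  132.192.0.0/10 (132.192.0.0 - 132.255.255.255) -> em5
  132.232.0.0/13 (132.232.0.0 - 132.239.255.255) -> em4
  132.236.0.0/14 (132.236.0.0 - 132.239.255.255) -> em0
  132.239.0.0/17 (132.239.0.0 - 132.239.127.255) -> em3
More-specific entries that do NOT match:
  132.111.68.128/25 (132.111.68.128 - 132.111.68.255) does not contain 132.239.68.166
  132.239.76.0/24 (132.239.76.0 - 132.239.76.255) does not contain 132.239.68.166
  132.239.69.0/24 (132.239.69.0 - 132.239.69.255) does not contain 132.239.68.166
  132.239.76.0/22 (132.239.76.0 - 132.239.79.255) does not contain 132.239.68.166
  132.239.64.0/22 (132.239.64.0 - 132.239.67.255) does not contain 132.239.68.166
  132.239.80.0/20 (132.239.80.0 - 132.239.95.255) does not contain 132.239.68.166
Longest matching prefix is /17 -> interface em3.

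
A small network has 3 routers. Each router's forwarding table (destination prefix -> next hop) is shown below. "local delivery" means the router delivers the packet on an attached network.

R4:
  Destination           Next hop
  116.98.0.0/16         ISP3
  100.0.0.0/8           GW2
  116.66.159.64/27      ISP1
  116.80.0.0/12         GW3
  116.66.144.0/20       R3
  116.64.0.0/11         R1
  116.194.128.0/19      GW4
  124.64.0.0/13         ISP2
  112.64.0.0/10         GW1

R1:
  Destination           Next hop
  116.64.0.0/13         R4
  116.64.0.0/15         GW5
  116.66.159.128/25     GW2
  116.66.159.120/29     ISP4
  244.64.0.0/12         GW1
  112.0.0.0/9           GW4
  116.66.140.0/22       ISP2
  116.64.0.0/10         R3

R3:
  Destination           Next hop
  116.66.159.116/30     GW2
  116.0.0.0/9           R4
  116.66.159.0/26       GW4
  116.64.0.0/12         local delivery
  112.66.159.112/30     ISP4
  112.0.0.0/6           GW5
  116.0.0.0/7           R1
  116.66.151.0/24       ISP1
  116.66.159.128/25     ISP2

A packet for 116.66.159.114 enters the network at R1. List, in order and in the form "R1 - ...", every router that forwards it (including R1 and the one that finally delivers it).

At R1: longest match for 116.66.159.114 is 116.64.0.0/13 -> R4
At R4: longest match for 116.66.159.114 is 116.66.144.0/20 -> R3
At R3: longest match for 116.66.159.114 is 116.64.0.0/12 -> local delivery

R1 - R4 - R3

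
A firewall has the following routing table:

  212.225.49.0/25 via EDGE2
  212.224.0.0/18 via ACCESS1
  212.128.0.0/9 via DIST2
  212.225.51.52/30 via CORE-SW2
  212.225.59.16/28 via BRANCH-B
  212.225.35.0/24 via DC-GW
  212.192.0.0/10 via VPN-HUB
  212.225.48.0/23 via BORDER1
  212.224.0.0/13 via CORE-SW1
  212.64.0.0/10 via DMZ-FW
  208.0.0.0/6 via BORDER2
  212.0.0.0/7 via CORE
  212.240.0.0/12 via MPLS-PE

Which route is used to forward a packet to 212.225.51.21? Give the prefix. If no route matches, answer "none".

212.224.0.0/13

Entries matching 212.225.51.21:
  212.0.0.0/7 (212.0.0.0 - 213.255.255.255)
  212.128.0.0/9 (212.128.0.0 - 212.255.255.255)
  212.192.0.0/10 (212.192.0.0 - 212.255.255.255)
  212.224.0.0/13 (212.224.0.0 - 212.231.255.255)
Most specific is 212.224.0.0/13.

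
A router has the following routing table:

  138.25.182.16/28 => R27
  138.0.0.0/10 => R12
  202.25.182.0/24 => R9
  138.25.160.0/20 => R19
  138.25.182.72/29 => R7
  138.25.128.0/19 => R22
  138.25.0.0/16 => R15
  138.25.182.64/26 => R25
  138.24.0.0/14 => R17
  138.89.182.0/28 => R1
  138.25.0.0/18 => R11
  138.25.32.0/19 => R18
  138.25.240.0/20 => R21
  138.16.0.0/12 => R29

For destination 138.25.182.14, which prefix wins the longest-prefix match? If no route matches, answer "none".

138.25.0.0/16

Entries matching 138.25.182.14:
  138.0.0.0/10 (138.0.0.0 - 138.63.255.255)
  138.16.0.0/12 (138.16.0.0 - 138.31.255.255)
  138.24.0.0/14 (138.24.0.0 - 138.27.255.255)
  138.25.0.0/16 (138.25.0.0 - 138.25.255.255)
Most specific is 138.25.0.0/16.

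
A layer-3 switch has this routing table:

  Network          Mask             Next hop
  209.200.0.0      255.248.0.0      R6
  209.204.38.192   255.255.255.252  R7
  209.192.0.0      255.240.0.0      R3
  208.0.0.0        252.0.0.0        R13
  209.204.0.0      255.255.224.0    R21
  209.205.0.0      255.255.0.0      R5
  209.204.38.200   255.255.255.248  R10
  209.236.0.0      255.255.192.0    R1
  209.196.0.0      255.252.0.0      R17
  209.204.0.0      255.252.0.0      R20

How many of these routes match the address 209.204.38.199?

4

Prefixes containing 209.204.38.199:
  208.0.0.0/6 (208.0.0.0 - 211.255.255.255)
  209.192.0.0/12 (209.192.0.0 - 209.207.255.255)
  209.200.0.0/13 (209.200.0.0 - 209.207.255.255)
  209.204.0.0/14 (209.204.0.0 - 209.207.255.255)
Total matching entries: 4.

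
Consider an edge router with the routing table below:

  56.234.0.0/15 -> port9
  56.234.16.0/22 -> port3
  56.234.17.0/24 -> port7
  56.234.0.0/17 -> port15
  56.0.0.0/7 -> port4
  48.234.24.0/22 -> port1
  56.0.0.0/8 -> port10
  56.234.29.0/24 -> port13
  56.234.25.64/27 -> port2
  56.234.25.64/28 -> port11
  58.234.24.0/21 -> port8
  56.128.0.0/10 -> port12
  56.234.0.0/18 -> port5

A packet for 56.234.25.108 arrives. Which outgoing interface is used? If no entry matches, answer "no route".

Routes whose prefix contains 56.234.25.108:
  56.0.0.0/7 (56.0.0.0 - 57.255.255.255) -> port4
  56.0.0.0/8 (56.0.0.0 - 56.255.255.255) -> port10
  56.234.0.0/15 (56.234.0.0 - 56.235.255.255) -> port9
  56.234.0.0/17 (56.234.0.0 - 56.234.127.255) -> port15
  56.234.0.0/18 (56.234.0.0 - 56.234.63.255) -> port5
More-specific entries that do NOT match:
  56.234.25.64/28 (56.234.25.64 - 56.234.25.79) does not contain 56.234.25.108
  56.234.25.64/27 (56.234.25.64 - 56.234.25.95) does not contain 56.234.25.108
  56.234.17.0/24 (56.234.17.0 - 56.234.17.255) does not contain 56.234.25.108
  56.234.29.0/24 (56.234.29.0 - 56.234.29.255) does not contain 56.234.25.108
  56.234.16.0/22 (56.234.16.0 - 56.234.19.255) does not contain 56.234.25.108
  48.234.24.0/22 (48.234.24.0 - 48.234.27.255) does not contain 56.234.25.108
  58.234.24.0/21 (58.234.24.0 - 58.234.31.255) does not contain 56.234.25.108
Longest matching prefix is /18 -> interface port5.

port5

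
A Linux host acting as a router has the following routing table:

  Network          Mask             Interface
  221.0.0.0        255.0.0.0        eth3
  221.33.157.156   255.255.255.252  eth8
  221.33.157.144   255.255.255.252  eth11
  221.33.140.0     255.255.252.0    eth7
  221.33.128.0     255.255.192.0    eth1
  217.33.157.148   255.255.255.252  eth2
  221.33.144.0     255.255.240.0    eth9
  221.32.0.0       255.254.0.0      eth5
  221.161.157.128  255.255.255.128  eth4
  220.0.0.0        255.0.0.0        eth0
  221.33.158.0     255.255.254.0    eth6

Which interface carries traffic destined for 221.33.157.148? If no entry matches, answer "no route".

eth9

Routes whose prefix contains 221.33.157.148:
  221.0.0.0/8 (221.0.0.0 - 221.255.255.255) -> eth3
  221.32.0.0/15 (221.32.0.0 - 221.33.255.255) -> eth5
  221.33.128.0/18 (221.33.128.0 - 221.33.191.255) -> eth1
  221.33.144.0/20 (221.33.144.0 - 221.33.159.255) -> eth9
More-specific entries that do NOT match:
  221.33.157.156/30 (221.33.157.156 - 221.33.157.159) does not contain 221.33.157.148
  221.33.157.144/30 (221.33.157.144 - 221.33.157.147) does not contain 221.33.157.148
  217.33.157.148/30 (217.33.157.148 - 217.33.157.151) does not contain 221.33.157.148
  221.161.157.128/25 (221.161.157.128 - 221.161.157.255) does not contain 221.33.157.148
  221.33.158.0/23 (221.33.158.0 - 221.33.159.255) does not contain 221.33.157.148
  221.33.140.0/22 (221.33.140.0 - 221.33.143.255) does not contain 221.33.157.148
Longest matching prefix is /20 -> interface eth9.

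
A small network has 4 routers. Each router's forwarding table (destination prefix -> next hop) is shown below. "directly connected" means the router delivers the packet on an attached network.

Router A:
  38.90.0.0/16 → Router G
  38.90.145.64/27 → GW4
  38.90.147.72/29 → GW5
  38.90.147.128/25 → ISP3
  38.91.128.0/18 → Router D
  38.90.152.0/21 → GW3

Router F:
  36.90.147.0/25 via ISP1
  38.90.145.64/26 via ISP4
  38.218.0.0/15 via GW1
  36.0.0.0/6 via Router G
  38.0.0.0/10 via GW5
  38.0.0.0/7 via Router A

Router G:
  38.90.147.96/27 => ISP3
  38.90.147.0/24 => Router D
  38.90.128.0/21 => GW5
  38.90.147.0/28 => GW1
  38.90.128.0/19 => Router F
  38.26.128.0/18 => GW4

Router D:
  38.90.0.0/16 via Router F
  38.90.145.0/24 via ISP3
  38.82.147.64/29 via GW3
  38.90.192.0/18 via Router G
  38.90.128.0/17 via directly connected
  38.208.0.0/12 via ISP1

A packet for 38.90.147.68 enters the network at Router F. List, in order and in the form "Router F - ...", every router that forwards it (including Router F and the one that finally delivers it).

Router F - Router A - Router G - Router D

At Router F: longest match for 38.90.147.68 is 38.0.0.0/7 -> Router A
At Router A: longest match for 38.90.147.68 is 38.90.0.0/16 -> Router G
At Router G: longest match for 38.90.147.68 is 38.90.147.0/24 -> Router D
At Router D: longest match for 38.90.147.68 is 38.90.128.0/17 -> directly connected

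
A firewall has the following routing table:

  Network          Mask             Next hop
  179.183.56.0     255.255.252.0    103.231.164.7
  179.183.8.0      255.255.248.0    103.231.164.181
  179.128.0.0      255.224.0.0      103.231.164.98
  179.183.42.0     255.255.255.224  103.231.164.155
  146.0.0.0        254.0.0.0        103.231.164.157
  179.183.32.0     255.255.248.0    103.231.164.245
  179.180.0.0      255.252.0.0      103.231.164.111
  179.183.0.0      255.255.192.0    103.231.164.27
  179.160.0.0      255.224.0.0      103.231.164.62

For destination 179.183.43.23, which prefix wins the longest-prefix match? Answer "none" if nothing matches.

179.183.0.0/18

Entries matching 179.183.43.23:
  179.160.0.0/11 (179.160.0.0 - 179.191.255.255)
  179.180.0.0/14 (179.180.0.0 - 179.183.255.255)
  179.183.0.0/18 (179.183.0.0 - 179.183.63.255)
Most specific is 179.183.0.0/18.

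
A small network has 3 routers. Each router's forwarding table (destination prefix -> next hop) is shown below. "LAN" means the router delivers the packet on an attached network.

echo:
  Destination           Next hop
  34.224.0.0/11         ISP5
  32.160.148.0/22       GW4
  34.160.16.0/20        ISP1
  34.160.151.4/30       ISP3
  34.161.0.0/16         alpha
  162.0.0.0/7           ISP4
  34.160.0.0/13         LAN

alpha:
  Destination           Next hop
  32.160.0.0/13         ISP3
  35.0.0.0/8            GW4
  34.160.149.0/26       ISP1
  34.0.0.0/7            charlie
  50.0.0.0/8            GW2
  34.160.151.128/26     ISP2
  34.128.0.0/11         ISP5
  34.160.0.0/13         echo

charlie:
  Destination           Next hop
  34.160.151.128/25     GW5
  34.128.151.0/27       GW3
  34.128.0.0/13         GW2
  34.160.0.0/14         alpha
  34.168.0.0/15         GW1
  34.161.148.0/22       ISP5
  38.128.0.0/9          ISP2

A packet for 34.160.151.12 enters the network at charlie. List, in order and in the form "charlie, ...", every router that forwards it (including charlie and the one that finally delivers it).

At charlie: longest match for 34.160.151.12 is 34.160.0.0/14 -> alpha
At alpha: longest match for 34.160.151.12 is 34.160.0.0/13 -> echo
At echo: longest match for 34.160.151.12 is 34.160.0.0/13 -> LAN

charlie, alpha, echo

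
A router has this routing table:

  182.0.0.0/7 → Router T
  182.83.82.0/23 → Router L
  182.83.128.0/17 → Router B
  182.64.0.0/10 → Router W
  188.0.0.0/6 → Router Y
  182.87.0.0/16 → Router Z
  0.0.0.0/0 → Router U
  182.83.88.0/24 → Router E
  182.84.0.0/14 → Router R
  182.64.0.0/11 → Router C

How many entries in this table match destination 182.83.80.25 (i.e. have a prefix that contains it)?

4

Prefixes containing 182.83.80.25:
  0.0.0.0/0 (default, matches everything)
  182.0.0.0/7 (182.0.0.0 - 183.255.255.255)
  182.64.0.0/10 (182.64.0.0 - 182.127.255.255)
  182.64.0.0/11 (182.64.0.0 - 182.95.255.255)
Total matching entries: 4.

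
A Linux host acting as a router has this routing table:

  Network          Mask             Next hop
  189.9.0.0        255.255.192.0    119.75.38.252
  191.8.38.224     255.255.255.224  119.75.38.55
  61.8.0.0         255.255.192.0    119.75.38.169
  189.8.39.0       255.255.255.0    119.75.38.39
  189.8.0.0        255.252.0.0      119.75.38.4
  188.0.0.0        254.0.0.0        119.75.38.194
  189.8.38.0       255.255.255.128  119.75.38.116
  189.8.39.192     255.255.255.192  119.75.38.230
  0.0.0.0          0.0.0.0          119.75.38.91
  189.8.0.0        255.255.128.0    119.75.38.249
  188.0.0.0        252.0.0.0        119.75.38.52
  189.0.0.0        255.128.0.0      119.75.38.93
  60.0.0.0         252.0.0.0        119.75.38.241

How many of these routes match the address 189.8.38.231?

6

Prefixes containing 189.8.38.231:
  0.0.0.0/0 (default, matches everything)
  188.0.0.0/6 (188.0.0.0 - 191.255.255.255)
  188.0.0.0/7 (188.0.0.0 - 189.255.255.255)
  189.0.0.0/9 (189.0.0.0 - 189.127.255.255)
  189.8.0.0/14 (189.8.0.0 - 189.11.255.255)
  189.8.0.0/17 (189.8.0.0 - 189.8.127.255)
Total matching entries: 6.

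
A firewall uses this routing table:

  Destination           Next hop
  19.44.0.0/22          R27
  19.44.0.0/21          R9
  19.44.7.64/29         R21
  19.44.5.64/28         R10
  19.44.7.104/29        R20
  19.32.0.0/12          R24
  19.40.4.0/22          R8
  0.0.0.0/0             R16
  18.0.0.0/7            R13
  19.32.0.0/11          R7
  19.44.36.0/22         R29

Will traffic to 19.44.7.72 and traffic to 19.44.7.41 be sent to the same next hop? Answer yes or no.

yes

19.44.7.72: longest match 19.44.0.0/21 -> R9
19.44.7.41: longest match 19.44.0.0/21 -> R9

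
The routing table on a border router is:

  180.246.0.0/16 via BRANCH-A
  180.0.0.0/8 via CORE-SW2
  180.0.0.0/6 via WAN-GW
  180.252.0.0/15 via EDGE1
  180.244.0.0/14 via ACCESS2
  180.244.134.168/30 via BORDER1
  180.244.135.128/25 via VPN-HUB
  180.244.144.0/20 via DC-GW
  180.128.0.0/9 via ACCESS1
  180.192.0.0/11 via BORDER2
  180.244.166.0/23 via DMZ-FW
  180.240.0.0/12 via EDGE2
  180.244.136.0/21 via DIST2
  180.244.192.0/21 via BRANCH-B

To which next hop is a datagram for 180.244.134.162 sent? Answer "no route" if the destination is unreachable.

Routes whose prefix contains 180.244.134.162:
  180.0.0.0/6 (180.0.0.0 - 183.255.255.255) -> WAN-GW
  180.0.0.0/8 (180.0.0.0 - 180.255.255.255) -> CORE-SW2
  180.128.0.0/9 (180.128.0.0 - 180.255.255.255) -> ACCESS1
  180.240.0.0/12 (180.240.0.0 - 180.255.255.255) -> EDGE2
  180.244.0.0/14 (180.244.0.0 - 180.247.255.255) -> ACCESS2
More-specific entries that do NOT match:
  180.244.134.168/30 (180.244.134.168 - 180.244.134.171) does not contain 180.244.134.162
  180.244.135.128/25 (180.244.135.128 - 180.244.135.255) does not contain 180.244.134.162
  180.244.166.0/23 (180.244.166.0 - 180.244.167.255) does not contain 180.244.134.162
  180.244.136.0/21 (180.244.136.0 - 180.244.143.255) does not contain 180.244.134.162
  180.244.192.0/21 (180.244.192.0 - 180.244.199.255) does not contain 180.244.134.162
  180.244.144.0/20 (180.244.144.0 - 180.244.159.255) does not contain 180.244.134.162
  180.246.0.0/16 (180.246.0.0 - 180.246.255.255) does not contain 180.244.134.162
  180.252.0.0/15 (180.252.0.0 - 180.253.255.255) does not contain 180.244.134.162
Longest matching prefix is /14 -> next hop ACCESS2.

ACCESS2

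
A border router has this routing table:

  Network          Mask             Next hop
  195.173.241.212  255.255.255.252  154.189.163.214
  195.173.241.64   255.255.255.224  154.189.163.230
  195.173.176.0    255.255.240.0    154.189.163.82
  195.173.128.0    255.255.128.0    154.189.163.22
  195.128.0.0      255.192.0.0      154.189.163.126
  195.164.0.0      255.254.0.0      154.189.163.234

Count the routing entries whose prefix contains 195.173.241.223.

2

Prefixes containing 195.173.241.223:
  195.128.0.0/10 (195.128.0.0 - 195.191.255.255)
  195.173.128.0/17 (195.173.128.0 - 195.173.255.255)
Total matching entries: 2.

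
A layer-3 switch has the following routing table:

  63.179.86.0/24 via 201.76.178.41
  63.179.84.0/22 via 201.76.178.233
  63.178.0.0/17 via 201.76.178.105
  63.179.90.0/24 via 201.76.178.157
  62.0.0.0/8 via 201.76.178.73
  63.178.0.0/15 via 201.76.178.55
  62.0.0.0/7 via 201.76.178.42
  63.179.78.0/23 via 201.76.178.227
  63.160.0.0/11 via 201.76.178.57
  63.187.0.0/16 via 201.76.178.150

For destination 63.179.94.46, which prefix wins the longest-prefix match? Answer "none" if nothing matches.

63.178.0.0/15

Entries matching 63.179.94.46:
  62.0.0.0/7 (62.0.0.0 - 63.255.255.255)
  63.160.0.0/11 (63.160.0.0 - 63.191.255.255)
  63.178.0.0/15 (63.178.0.0 - 63.179.255.255)
Most specific is 63.178.0.0/15.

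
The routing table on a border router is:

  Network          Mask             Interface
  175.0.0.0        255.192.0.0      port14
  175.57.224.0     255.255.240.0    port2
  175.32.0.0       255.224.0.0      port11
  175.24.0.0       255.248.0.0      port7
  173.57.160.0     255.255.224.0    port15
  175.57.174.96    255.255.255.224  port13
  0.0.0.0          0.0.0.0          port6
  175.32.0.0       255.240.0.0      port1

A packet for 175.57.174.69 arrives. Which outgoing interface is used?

port11

Routes whose prefix contains 175.57.174.69:
  0.0.0.0/0 (default, matches everything) -> port6
  175.0.0.0/10 (175.0.0.0 - 175.63.255.255) -> port14
  175.32.0.0/11 (175.32.0.0 - 175.63.255.255) -> port11
More-specific entries that do NOT match:
  175.57.174.96/27 (175.57.174.96 - 175.57.174.127) does not contain 175.57.174.69
  175.57.224.0/20 (175.57.224.0 - 175.57.239.255) does not contain 175.57.174.69
  173.57.160.0/19 (173.57.160.0 - 173.57.191.255) does not contain 175.57.174.69
  175.24.0.0/13 (175.24.0.0 - 175.31.255.255) does not contain 175.57.174.69
  175.32.0.0/12 (175.32.0.0 - 175.47.255.255) does not contain 175.57.174.69
Longest matching prefix is /11 -> interface port11.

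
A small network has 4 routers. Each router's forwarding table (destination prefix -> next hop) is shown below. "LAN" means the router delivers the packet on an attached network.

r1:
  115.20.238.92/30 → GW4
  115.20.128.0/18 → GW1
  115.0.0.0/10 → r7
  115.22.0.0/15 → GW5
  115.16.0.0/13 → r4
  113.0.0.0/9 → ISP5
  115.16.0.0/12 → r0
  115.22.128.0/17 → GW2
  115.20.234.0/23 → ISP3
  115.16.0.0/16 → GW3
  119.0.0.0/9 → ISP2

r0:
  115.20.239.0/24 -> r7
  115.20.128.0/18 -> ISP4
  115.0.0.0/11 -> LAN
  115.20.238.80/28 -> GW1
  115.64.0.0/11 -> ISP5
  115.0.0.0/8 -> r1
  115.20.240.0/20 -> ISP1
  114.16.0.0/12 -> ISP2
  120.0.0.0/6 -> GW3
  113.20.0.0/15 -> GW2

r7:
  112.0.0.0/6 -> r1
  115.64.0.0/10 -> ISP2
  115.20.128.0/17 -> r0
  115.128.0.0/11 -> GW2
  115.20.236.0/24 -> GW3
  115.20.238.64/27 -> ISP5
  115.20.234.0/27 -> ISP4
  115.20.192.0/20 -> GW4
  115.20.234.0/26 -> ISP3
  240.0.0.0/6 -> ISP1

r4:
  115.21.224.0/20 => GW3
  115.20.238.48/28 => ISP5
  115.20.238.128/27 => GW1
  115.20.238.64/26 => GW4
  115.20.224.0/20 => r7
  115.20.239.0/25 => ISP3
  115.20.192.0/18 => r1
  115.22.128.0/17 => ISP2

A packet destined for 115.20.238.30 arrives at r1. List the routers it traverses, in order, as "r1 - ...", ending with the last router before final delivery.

r1 - r4 - r7 - r0

At r1: longest match for 115.20.238.30 is 115.16.0.0/13 -> r4
At r4: longest match for 115.20.238.30 is 115.20.224.0/20 -> r7
At r7: longest match for 115.20.238.30 is 115.20.128.0/17 -> r0
At r0: longest match for 115.20.238.30 is 115.0.0.0/11 -> LAN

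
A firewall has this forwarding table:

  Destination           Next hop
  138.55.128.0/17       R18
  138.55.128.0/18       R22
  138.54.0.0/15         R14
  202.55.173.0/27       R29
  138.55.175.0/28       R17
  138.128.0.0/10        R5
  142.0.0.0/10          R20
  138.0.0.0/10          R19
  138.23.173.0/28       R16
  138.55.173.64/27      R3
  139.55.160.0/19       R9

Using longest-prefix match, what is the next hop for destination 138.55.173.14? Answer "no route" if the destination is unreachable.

R22

Routes whose prefix contains 138.55.173.14:
  138.0.0.0/10 (138.0.0.0 - 138.63.255.255) -> R19
  138.54.0.0/15 (138.54.0.0 - 138.55.255.255) -> R14
  138.55.128.0/17 (138.55.128.0 - 138.55.255.255) -> R18
  138.55.128.0/18 (138.55.128.0 - 138.55.191.255) -> R22
More-specific entries that do NOT match:
  138.55.175.0/28 (138.55.175.0 - 138.55.175.15) does not contain 138.55.173.14
  138.23.173.0/28 (138.23.173.0 - 138.23.173.15) does not contain 138.55.173.14
  202.55.173.0/27 (202.55.173.0 - 202.55.173.31) does not contain 138.55.173.14
  138.55.173.64/27 (138.55.173.64 - 138.55.173.95) does not contain 138.55.173.14
  139.55.160.0/19 (139.55.160.0 - 139.55.191.255) does not contain 138.55.173.14
Longest matching prefix is /18 -> next hop R22.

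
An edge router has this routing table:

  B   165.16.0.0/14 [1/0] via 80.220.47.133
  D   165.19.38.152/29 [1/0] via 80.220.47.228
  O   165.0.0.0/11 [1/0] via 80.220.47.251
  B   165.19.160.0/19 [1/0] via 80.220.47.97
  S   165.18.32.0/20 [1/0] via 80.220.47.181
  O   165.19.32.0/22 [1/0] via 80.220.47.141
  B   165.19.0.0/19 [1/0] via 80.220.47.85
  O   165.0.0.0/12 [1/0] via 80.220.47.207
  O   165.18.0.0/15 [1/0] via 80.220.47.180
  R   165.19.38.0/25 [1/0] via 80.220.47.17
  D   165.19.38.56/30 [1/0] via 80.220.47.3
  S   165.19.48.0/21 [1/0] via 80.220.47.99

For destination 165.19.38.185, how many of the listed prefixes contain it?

Prefixes containing 165.19.38.185:
  165.0.0.0/11 (165.0.0.0 - 165.31.255.255)
  165.16.0.0/14 (165.16.0.0 - 165.19.255.255)
  165.18.0.0/15 (165.18.0.0 - 165.19.255.255)
Total matching entries: 3.

3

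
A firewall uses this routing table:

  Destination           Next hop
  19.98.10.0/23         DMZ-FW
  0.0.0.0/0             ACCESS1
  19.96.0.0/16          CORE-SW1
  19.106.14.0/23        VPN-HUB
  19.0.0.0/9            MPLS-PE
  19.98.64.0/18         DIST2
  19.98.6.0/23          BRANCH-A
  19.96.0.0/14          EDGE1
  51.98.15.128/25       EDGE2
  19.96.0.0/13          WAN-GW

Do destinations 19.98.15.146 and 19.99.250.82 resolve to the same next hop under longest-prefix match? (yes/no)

yes

19.98.15.146: longest match 19.96.0.0/14 -> EDGE1
19.99.250.82: longest match 19.96.0.0/14 -> EDGE1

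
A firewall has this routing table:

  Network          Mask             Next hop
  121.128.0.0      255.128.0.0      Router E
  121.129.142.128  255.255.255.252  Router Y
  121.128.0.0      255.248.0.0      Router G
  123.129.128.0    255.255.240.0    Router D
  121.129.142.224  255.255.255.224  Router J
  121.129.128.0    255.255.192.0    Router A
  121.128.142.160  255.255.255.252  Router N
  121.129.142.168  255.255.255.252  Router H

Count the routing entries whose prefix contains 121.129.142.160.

3

Prefixes containing 121.129.142.160:
  121.128.0.0/9 (121.128.0.0 - 121.255.255.255)
  121.128.0.0/13 (121.128.0.0 - 121.135.255.255)
  121.129.128.0/18 (121.129.128.0 - 121.129.191.255)
Total matching entries: 3.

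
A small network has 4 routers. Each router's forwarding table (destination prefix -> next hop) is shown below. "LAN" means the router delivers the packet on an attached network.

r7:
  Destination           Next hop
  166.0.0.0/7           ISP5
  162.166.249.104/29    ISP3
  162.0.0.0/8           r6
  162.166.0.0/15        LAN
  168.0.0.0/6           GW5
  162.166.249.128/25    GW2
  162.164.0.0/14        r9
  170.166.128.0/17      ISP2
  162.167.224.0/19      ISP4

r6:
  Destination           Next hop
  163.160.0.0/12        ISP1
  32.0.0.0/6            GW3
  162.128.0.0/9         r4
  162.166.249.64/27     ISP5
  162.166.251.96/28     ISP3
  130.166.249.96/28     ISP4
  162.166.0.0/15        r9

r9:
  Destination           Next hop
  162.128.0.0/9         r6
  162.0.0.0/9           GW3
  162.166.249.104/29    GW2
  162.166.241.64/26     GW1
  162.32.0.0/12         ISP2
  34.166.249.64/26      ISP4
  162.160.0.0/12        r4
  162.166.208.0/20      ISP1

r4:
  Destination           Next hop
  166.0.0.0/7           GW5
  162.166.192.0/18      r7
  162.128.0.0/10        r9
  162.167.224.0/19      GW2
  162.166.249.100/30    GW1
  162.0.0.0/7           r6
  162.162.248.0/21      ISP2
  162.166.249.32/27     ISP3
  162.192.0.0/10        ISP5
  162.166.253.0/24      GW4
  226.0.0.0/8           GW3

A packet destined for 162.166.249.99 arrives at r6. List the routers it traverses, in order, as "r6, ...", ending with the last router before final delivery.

r6, r9, r4, r7

At r6: longest match for 162.166.249.99 is 162.166.0.0/15 -> r9
At r9: longest match for 162.166.249.99 is 162.160.0.0/12 -> r4
At r4: longest match for 162.166.249.99 is 162.166.192.0/18 -> r7
At r7: longest match for 162.166.249.99 is 162.166.0.0/15 -> LAN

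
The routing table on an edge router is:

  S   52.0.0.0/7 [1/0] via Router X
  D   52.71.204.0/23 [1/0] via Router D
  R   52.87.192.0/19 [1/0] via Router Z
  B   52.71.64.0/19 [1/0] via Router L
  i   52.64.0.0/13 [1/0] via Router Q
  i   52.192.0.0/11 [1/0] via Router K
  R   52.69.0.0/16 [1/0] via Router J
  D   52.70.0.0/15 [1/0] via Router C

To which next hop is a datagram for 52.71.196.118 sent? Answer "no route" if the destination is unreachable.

Routes whose prefix contains 52.71.196.118:
  52.0.0.0/7 (52.0.0.0 - 53.255.255.255) -> Router X
  52.64.0.0/13 (52.64.0.0 - 52.71.255.255) -> Router Q
  52.70.0.0/15 (52.70.0.0 - 52.71.255.255) -> Router C
More-specific entries that do NOT match:
  52.71.204.0/23 (52.71.204.0 - 52.71.205.255) does not contain 52.71.196.118
  52.87.192.0/19 (52.87.192.0 - 52.87.223.255) does not contain 52.71.196.118
  52.71.64.0/19 (52.71.64.0 - 52.71.95.255) does not contain 52.71.196.118
  52.69.0.0/16 (52.69.0.0 - 52.69.255.255) does not contain 52.71.196.118
Longest matching prefix is /15 -> next hop Router C.

Router C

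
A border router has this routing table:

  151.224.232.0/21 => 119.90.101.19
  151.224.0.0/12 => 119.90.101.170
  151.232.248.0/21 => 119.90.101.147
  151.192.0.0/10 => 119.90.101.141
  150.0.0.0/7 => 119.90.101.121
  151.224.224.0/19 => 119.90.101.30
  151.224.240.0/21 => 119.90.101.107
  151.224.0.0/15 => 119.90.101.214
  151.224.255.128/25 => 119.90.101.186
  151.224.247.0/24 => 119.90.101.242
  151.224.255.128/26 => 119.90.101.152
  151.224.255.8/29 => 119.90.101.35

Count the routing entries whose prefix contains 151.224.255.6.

5

Prefixes containing 151.224.255.6:
  150.0.0.0/7 (150.0.0.0 - 151.255.255.255)
  151.192.0.0/10 (151.192.0.0 - 151.255.255.255)
  151.224.0.0/12 (151.224.0.0 - 151.239.255.255)
  151.224.0.0/15 (151.224.0.0 - 151.225.255.255)
  151.224.224.0/19 (151.224.224.0 - 151.224.255.255)
Total matching entries: 5.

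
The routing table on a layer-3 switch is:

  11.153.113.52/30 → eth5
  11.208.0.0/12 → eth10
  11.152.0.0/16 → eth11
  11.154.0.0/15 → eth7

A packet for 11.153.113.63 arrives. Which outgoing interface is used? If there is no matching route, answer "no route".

no route

No entry's prefix contains 11.153.113.63; there is no default route.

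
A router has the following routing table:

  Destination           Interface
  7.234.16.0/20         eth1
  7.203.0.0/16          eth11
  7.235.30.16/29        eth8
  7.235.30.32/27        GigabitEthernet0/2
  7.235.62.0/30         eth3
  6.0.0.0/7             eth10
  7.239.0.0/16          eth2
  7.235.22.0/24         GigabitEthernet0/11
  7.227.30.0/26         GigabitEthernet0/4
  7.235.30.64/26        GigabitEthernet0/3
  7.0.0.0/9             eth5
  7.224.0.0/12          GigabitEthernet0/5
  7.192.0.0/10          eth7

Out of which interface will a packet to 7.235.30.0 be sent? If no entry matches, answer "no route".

GigabitEthernet0/5

Routes whose prefix contains 7.235.30.0:
  6.0.0.0/7 (6.0.0.0 - 7.255.255.255) -> eth10
  7.192.0.0/10 (7.192.0.0 - 7.255.255.255) -> eth7
  7.224.0.0/12 (7.224.0.0 - 7.239.255.255) -> GigabitEthernet0/5
More-specific entries that do NOT match:
  7.235.62.0/30 (7.235.62.0 - 7.235.62.3) does not contain 7.235.30.0
  7.235.30.16/29 (7.235.30.16 - 7.235.30.23) does not contain 7.235.30.0
  7.235.30.32/27 (7.235.30.32 - 7.235.30.63) does not contain 7.235.30.0
  7.227.30.0/26 (7.227.30.0 - 7.227.30.63) does not contain 7.235.30.0
  7.235.30.64/26 (7.235.30.64 - 7.235.30.127) does not contain 7.235.30.0
  7.235.22.0/24 (7.235.22.0 - 7.235.22.255) does not contain 7.235.30.0
  7.234.16.0/20 (7.234.16.0 - 7.234.31.255) does not contain 7.235.30.0
  7.203.0.0/16 (7.203.0.0 - 7.203.255.255) does not contain 7.235.30.0
  7.239.0.0/16 (7.239.0.0 - 7.239.255.255) does not contain 7.235.30.0
Longest matching prefix is /12 -> interface GigabitEthernet0/5.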